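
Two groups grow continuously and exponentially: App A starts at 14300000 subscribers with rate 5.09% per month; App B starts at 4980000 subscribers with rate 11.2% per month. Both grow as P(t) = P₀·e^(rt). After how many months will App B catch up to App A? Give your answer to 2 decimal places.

14300000·e^(0.0509t) = 4980000·e^(0.112t)
14300000/4980000 = e^((0.112 − 0.0509)t) → ln(2.87149) = 0.0611·t
t = 1.05483 / 0.0611

t ≈ 17.26 months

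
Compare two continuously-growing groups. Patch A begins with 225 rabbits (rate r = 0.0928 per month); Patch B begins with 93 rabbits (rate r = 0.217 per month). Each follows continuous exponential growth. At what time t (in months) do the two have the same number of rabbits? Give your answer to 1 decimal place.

225·e^(0.0928t) = 93·e^(0.217t)
225/93 = e^((0.217 − 0.0928)t) → ln(2.41935) = 0.1242·t
t = 0.8835 / 0.1242

t ≈ 7.1 months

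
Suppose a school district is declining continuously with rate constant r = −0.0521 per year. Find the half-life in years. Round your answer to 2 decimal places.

half-life = ln(2) / |r| = 0.69315 / 0.0521

half-life ≈ 13.30 years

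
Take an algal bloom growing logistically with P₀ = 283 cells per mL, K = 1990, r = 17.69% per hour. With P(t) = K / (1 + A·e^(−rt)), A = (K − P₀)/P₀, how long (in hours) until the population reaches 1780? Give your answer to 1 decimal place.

A = (1990 − 283)/283 = 6.0318
1780 = 1990/(1 + 6.0318·e^(−0.1769t)) → 1 + 6.0318·e^(−0.1769t) = 1.11798
e^(−0.1769t) = 0.019559 → t = ln(51.1267)/0.1769 = 3.93431/0.1769

t ≈ 22.2 hours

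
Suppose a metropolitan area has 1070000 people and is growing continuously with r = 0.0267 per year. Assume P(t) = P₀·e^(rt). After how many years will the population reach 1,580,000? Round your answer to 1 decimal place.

1580000 = 1070000 · e^(0.0267·t)
t = ln(1580000/1070000) / 0.0267 = ln(1.47664) / 0.0267 = 0.38977 / 0.0267

t ≈ 14.6 years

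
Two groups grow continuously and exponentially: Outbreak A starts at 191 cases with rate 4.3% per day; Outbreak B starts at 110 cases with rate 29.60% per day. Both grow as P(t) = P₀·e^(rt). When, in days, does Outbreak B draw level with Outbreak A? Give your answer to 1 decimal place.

t ≈ 2.2 days

191·e^(0.043t) = 110·e^(0.296t)
191/110 = e^((0.296 − 0.043)t) → ln(1.73636) = 0.253·t
t = 0.55179 / 0.253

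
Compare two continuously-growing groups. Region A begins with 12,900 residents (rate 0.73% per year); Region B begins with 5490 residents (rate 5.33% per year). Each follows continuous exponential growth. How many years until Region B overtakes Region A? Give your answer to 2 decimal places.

t ≈ 18.57 years

12900·e^(0.0073t) = 5490·e^(0.0533t)
12900/5490 = e^((0.0533 − 0.0073)t) → ln(2.34973) = 0.046·t
t = 0.8543 / 0.046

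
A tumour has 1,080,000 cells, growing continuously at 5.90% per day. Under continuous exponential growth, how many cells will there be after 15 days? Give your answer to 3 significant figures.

≈ 2,620,000 cells

P(15) = 1080000 · e^(0.059·15) = 1080000 · e^(0.885)
= 1080000 · 2.42298 ≈ 2616823.14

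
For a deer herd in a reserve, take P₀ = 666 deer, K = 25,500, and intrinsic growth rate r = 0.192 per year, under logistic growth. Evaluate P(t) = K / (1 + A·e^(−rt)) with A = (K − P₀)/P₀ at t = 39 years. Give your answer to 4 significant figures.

A = (25500 − 666)/666 = 37.28829
P(39) = 25500 / (1 + 37.28829·e^(−0.192·39)) = 25500 / (1 + 37.28829·0.00056)
= 25500 / 1.02087 ≈ 24978.63

≈ 24,980 deer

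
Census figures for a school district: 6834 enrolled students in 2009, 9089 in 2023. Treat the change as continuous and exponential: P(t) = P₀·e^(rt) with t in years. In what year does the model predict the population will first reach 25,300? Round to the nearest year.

year 2073

r = ln(9089/6834) / 14 = 0.28515/14 ≈ 0.020368 per year
t = ln(25300/6834) / r = 1.30889/0.020368 ≈ 64.26 years after 2009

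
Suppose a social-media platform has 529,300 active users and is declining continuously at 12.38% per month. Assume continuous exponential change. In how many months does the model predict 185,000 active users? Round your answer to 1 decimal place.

t ≈ 8.5 months

185000 = 529300 · e^(-0.1238·t)
t = ln(185000/529300) / -0.1238 = ln(0.34952) / -0.1238 = -1.0512 / -0.1238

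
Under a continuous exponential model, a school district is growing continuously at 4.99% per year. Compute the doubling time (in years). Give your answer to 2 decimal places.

doubling time = ln(2) / |r| = 0.69315 / 0.0499

doubling time ≈ 13.89 years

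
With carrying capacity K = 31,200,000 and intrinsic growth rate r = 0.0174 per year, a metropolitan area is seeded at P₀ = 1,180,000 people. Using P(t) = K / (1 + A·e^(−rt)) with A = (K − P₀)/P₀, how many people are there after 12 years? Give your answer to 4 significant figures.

A = (31200000 − 1180000)/1180000 = 25.44068
P(12) = 31200000 / (1 + 25.44068·e^(−0.0174·12)) = 31200000 / (1 + 25.44068·0.811558)
= 31200000 / 21.64657 ≈ 1441336.64

≈ 1,441,000 people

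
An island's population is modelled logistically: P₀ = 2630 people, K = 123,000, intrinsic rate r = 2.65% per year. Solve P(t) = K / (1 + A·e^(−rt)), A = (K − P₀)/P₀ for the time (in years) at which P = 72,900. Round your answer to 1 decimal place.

A = (123000 − 2630)/2630 = 45.76806
72900 = 123000/(1 + 45.76806·e^(−0.0265t)) → 1 + 45.76806·e^(−0.0265t) = 1.68724
e^(−0.0265t) = 0.015016 → t = ln(66.59664)/0.0265 = 4.19865/0.0265

t ≈ 158.4 years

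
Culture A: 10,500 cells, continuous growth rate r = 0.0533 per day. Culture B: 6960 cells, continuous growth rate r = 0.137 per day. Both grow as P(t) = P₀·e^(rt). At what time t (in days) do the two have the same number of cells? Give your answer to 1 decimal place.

t ≈ 4.9 days

10500·e^(0.0533t) = 6960·e^(0.137t)
10500/6960 = e^((0.137 − 0.0533)t) → ln(1.50862) = 0.0837·t
t = 0.4112 / 0.0837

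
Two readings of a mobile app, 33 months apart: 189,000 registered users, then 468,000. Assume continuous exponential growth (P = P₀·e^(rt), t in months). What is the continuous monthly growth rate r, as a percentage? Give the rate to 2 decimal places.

468000 = 189000 · e^(r·33)
e^(33r) = 468000/189000 = 2.47619
r = ln(2.47619) / 33 = 0.90672 / 33

r ≈ 2.75% per month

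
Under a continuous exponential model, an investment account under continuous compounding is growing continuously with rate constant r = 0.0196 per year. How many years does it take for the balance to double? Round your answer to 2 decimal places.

doubling time = ln(2) / |r| = 0.69315 / 0.0196

doubling time ≈ 35.36 years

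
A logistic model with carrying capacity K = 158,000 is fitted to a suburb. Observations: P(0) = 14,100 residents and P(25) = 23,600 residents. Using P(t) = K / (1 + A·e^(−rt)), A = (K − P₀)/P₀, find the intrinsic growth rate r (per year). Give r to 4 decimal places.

A = (158000 − 14100)/14100 = 10.20567
23600 = 158000/(1 + 10.20567·e^(−r·25)) → e^(−25r) = (6.69492 − 1)/10.20567 = 0.558015
r = −ln(0.558015)/25 = 0.58337/25

r ≈ 0.0233 per year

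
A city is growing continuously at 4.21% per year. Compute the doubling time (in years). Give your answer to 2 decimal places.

doubling time = ln(2) / |r| = 0.69315 / 0.0421

doubling time ≈ 16.46 years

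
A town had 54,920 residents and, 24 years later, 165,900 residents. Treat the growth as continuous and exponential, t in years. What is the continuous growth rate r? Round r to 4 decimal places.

r ≈ 0.0461 per year

165900 = 54920 · e^(r·24)
e^(24r) = 165900/54920 = 3.02076
r = ln(3.02076) / 24 = 1.10551 / 24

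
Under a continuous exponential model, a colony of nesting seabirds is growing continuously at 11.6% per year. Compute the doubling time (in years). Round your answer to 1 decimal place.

doubling time = ln(2) / |r| = 0.69315 / 0.116

doubling time ≈ 6.0 years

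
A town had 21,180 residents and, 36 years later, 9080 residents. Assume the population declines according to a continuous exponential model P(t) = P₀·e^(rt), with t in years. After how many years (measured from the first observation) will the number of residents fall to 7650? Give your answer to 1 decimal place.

t ≈ 43.3 years

r = ln(9080/21180) / 36 ≈ -0.023527 per year
t = ln(7650/21180) / r = -1.01835 / -0.023527 ≈ 43.284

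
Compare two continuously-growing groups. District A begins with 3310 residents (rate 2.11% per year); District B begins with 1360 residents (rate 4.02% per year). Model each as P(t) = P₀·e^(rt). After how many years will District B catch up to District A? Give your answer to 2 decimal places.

t ≈ 46.57 years

3310·e^(0.0211t) = 1360·e^(0.0402t)
3310/1360 = e^((0.0402 − 0.0211)t) → ln(2.43382) = 0.0191·t
t = 0.88946 / 0.0191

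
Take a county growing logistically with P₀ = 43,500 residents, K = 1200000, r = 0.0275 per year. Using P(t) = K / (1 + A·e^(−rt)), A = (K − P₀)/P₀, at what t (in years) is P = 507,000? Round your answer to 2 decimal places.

t ≈ 107.92 years

A = (1200000 − 43500)/43500 = 26.58621
507000 = 1200000/(1 + 26.58621·e^(−0.0275t)) → 1 + 26.58621·e^(−0.0275t) = 2.36686
e^(−0.0275t) = 0.051413 → t = ln(19.45052)/0.0275 = 2.96787/0.0275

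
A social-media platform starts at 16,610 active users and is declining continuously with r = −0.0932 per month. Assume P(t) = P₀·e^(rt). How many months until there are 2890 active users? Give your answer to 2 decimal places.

t ≈ 18.76 months

2890 = 16610 · e^(-0.0932·t)
t = ln(2890/16610) / -0.0932 = ln(0.17399) / -0.0932 = -1.74875 / -0.0932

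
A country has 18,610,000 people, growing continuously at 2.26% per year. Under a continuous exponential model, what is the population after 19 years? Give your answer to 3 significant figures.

≈ 28,600,000 people

P(19) = 18610000 · e^(0.0226·19) = 18610000 · e^(0.4294)
= 18610000 · 1.53634 ≈ 28591202.64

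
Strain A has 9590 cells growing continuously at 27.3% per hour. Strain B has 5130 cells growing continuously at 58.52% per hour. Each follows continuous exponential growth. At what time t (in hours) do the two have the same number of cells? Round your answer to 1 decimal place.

9590·e^(0.273t) = 5130·e^(0.5852t)
9590/5130 = e^((0.5852 − 0.273)t) → ln(1.8694) = 0.3122·t
t = 0.62562 / 0.3122

t ≈ 2.0 hours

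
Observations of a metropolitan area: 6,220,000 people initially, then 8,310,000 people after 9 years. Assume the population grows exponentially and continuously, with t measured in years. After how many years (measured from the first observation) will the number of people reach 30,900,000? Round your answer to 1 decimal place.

r = ln(8310000/6220000) / 9 ≈ 0.032188 per year
t = ln(30900000/6220000) / r = 1.60299 / 0.032188 ≈ 49.801

t ≈ 49.8 years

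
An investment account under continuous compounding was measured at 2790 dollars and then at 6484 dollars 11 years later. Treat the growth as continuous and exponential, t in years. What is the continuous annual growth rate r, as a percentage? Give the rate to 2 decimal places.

6484 = 2790 · e^(r·11)
e^(11r) = 6484/2790 = 2.32401
r = ln(2.32401) / 11 = 0.8433 / 11

r ≈ 7.67% per year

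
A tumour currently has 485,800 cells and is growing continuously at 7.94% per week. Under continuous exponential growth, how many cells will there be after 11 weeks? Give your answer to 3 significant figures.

≈ 1,160,000 cells

P(11) = 485800 · e^(0.0794·11) = 485800 · e^(0.8734)
= 485800 · 2.39504 ≈ 1163510.51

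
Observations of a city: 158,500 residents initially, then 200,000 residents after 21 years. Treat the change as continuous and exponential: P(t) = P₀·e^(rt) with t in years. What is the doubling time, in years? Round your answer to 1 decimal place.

r = ln(200000/158500) / 21 = ln(1.26183) / 21 ≈ 0.011074 per year
doubling time = ln 2 / |r| = 0.69315 / 0.011074

doubling time ≈ 62.6 years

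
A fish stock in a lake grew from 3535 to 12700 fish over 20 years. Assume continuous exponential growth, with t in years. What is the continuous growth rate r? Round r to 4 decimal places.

r ≈ 0.0639 per year

12700 = 3535 · e^(r·20)
e^(20r) = 12700/3535 = 3.59264
r = ln(3.59264) / 20 = 1.27889 / 20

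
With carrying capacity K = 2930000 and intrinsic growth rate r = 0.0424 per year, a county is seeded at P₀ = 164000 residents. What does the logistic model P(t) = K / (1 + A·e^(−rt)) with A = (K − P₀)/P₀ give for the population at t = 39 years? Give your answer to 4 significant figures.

A = (2930000 − 164000)/164000 = 16.86585
P(39) = 2930000 / (1 + 16.86585·e^(−0.0424·39)) = 2930000 / (1 + 16.86585·0.19136)
= 2930000 / 4.22745 ≈ 693089.89

≈ 693,100 residents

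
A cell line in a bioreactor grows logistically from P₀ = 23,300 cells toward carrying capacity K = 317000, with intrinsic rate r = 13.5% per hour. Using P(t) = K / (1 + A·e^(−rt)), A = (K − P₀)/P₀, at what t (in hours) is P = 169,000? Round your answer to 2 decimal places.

A = (317000 − 23300)/23300 = 12.60515
169000 = 317000/(1 + 12.60515·e^(−0.135t)) → 1 + 12.60515·e^(−0.135t) = 1.87574
e^(−0.135t) = 0.069475 → t = ln(14.39372)/0.135 = 2.66679/0.135

t ≈ 19.75 hours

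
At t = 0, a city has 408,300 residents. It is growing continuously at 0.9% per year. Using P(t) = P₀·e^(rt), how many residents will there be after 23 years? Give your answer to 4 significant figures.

P(23) = 408300 · e^(0.009·23) = 408300 · e^(0.207)
= 408300 · 1.22998 ≈ 502201.88

≈ 502,200 residents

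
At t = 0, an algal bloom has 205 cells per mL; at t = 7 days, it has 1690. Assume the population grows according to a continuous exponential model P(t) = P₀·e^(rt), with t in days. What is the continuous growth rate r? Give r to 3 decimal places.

1690 = 205 · e^(r·7)
e^(7r) = 1690/205 = 8.2439
r = ln(8.2439) / 7 = 2.10947 / 7

r ≈ 0.301 per day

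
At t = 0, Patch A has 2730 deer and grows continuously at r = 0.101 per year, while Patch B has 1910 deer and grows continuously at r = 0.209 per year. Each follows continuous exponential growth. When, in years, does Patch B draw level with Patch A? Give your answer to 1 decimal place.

2730·e^(0.101t) = 1910·e^(0.209t)
2730/1910 = e^((0.209 − 0.101)t) → ln(1.42932) = 0.108·t
t = 0.3572 / 0.108

t ≈ 3.3 years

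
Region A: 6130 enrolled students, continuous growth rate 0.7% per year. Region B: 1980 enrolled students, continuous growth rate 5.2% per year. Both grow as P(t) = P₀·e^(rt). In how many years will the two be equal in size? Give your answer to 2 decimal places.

t ≈ 25.11 years

6130·e^(0.007t) = 1980·e^(0.052t)
6130/1980 = e^((0.052 − 0.007)t) → ln(3.09596) = 0.045·t
t = 1.1301 / 0.045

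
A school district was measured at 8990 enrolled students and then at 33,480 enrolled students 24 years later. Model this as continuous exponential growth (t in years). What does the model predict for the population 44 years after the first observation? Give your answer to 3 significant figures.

≈ 100,000 enrolled students

r = ln(33480/8990) / 24 ≈ 0.054785 per year
P(44) = 8990 · e^(0.054785·44) = 8990 · 11.13988 ≈ 100147.53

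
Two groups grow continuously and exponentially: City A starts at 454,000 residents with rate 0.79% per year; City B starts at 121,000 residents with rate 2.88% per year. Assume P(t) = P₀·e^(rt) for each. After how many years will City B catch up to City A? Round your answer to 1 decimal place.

t ≈ 63.3 years

454000·e^(0.0079t) = 121000·e^(0.0288t)
454000/121000 = e^((0.0288 − 0.0079)t) → ln(3.75207) = 0.0209·t
t = 1.32231 / 0.0209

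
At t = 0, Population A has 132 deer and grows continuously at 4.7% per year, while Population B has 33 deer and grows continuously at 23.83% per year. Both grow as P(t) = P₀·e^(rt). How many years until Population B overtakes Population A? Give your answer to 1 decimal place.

132·e^(0.047t) = 33·e^(0.2383t)
132/33 = e^((0.2383 − 0.047)t) → ln(4) = 0.1913·t
t = 1.38629 / 0.1913

t ≈ 7.2 years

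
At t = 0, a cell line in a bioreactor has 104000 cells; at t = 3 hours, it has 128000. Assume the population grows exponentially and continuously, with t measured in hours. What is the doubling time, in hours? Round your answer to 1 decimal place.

r = ln(128000/104000) / 3 = ln(1.23077) / 3 ≈ 0.069213 per hour
doubling time = ln 2 / |r| = 0.69315 / 0.069213

doubling time ≈ 10.0 hours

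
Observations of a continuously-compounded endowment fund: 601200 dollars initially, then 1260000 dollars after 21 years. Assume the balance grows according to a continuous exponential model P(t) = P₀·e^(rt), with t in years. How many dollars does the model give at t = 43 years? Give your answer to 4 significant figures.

≈ 2,735,000 dollars

r = ln(1260000/601200) / 21 ≈ 0.035235 per year
P(43) = 601200 · e^(0.035235·43) = 601200 · 4.54994 ≈ 2735423.5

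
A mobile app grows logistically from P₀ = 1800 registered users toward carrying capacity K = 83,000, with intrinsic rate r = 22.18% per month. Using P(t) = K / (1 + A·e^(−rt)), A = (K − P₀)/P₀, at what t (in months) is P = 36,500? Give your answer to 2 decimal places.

A = (83000 − 1800)/1800 = 45.11111
36500 = 83000/(1 + 45.11111·e^(−0.2218t)) → 1 + 45.11111·e^(−0.2218t) = 2.27397
e^(−0.2218t) = 0.028241 → t = ln(35.4098)/0.2218 = 3.56699/0.2218

t ≈ 16.08 months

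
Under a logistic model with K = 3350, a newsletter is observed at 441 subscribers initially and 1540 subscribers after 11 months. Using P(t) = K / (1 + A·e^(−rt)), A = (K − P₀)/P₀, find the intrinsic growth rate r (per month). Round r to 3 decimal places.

r ≈ 0.157 per month

A = (3350 − 441)/441 = 6.59637
1540 = 3350/(1 + 6.59637·e^(−r·11)) → e^(−11r) = (2.17532 − 1)/6.59637 = 0.178177
r = −ln(0.178177)/11 = 1.72498/11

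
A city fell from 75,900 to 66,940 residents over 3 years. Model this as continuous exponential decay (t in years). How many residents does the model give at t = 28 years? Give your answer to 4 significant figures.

r = ln(66940/75900) / 3 ≈ -0.041873 per year
P(28) = 75900 · e^(-0.041873·28) = 75900 · 0.30961 ≈ 23499.13

≈ 23,500 residents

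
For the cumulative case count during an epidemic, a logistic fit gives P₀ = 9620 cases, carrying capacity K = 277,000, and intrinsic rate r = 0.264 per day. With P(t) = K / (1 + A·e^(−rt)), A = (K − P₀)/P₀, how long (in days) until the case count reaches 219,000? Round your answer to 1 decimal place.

t ≈ 17.6 days

A = (277000 − 9620)/9620 = 27.79418
219000 = 277000/(1 + 27.79418·e^(−0.264t)) → 1 + 27.79418·e^(−0.264t) = 1.26484
e^(−0.264t) = 0.009529 → t = ln(104.94699)/0.264 = 4.65346/0.264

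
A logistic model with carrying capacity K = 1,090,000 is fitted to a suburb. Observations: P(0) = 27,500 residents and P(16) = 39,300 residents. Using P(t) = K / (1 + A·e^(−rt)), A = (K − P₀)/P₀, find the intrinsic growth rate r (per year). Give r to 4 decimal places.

r ≈ 0.0230 per year

A = (1090000 − 27500)/27500 = 38.63636
39300 = 1090000/(1 + 38.63636·e^(−r·16)) → e^(−16r) = (27.73537 − 1)/38.63636 = 0.691974
r = −ln(0.691974)/16 = 0.36821/16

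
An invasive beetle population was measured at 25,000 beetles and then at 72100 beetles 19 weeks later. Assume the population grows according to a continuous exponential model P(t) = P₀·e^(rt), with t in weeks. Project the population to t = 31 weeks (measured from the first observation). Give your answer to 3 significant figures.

≈ 141,000 beetles

r = ln(72100/25000) / 19 ≈ 0.055746 per week
P(31) = 25000 · e^(0.055746·31) = 25000 · 5.63013 ≈ 140753.3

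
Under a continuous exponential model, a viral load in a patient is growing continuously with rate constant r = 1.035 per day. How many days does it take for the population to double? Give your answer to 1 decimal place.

doubling time ≈ 0.7 days

doubling time = ln(2) / |r| = 0.69315 / 1.035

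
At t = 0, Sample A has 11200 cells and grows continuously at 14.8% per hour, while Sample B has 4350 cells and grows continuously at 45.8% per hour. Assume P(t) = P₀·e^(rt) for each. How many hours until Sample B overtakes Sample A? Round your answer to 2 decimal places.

t ≈ 3.05 hours

11200·e^(0.148t) = 4350·e^(0.458t)
11200/4350 = e^((0.458 − 0.148)t) → ln(2.57471) = 0.31·t
t = 0.94574 / 0.31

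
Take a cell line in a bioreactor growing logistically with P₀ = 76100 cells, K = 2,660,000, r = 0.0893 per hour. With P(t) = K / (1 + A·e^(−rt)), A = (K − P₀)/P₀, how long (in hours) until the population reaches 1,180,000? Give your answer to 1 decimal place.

t ≈ 36.9 hours

A = (2660000 − 76100)/76100 = 33.95401
1180000 = 2660000/(1 + 33.95401·e^(−0.0893t)) → 1 + 33.95401·e^(−0.0893t) = 2.25424
e^(−0.0893t) = 0.036939 → t = ln(27.07144)/0.0893 = 3.29848/0.0893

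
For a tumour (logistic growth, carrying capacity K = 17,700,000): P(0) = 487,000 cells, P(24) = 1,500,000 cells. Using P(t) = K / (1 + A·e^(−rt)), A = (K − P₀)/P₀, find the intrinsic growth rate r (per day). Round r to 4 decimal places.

r ≈ 0.0494 per day

A = (17700000 − 487000)/487000 = 35.34497
1500000 = 17700000/(1 + 35.34497·e^(−r·24)) → e^(−24r) = (11.8 − 1)/35.34497 = 0.30556
r = −ln(0.30556)/24 = 1.18561/24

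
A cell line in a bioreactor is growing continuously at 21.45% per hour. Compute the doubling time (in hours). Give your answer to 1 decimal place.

doubling time = ln(2) / |r| = 0.69315 / 0.2145

doubling time ≈ 3.2 hours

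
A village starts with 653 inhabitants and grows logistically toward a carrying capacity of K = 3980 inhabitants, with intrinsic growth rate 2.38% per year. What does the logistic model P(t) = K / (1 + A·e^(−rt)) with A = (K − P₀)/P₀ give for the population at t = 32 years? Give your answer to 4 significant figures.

≈ 1,178 inhabitants

A = (3980 − 653)/653 = 5.09495
P(32) = 3980 / (1 + 5.09495·e^(−0.0238·32)) = 3980 / (1 + 5.09495·0.466919)
= 3980 / 3.37893 ≈ 1177.89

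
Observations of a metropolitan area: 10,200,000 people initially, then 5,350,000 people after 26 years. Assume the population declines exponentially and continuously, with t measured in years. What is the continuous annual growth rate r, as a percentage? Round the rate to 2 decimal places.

r ≈ -2.48% per year

5350000 = 10200000 · e^(r·26)
e^(26r) = 5350000/10200000 = 0.52451
r = ln(0.52451) / 26 = -0.64529 / 26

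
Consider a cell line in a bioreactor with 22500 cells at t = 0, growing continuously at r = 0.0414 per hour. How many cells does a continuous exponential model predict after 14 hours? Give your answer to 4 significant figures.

P(14) = 22500 · e^(0.0414·14) = 22500 · e^(0.5796)
= 22500 · 1.78532 ≈ 40169.79

≈ 40,170 cells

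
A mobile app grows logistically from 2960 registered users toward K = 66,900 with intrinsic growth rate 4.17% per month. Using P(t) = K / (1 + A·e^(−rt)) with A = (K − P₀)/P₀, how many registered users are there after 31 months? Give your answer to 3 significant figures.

A = (66900 − 2960)/2960 = 21.60135
P(31) = 66900 / (1 + 21.60135·e^(−0.0417·31)) = 66900 / (1 + 21.60135·0.274529)
= 66900 / 6.93019 ≈ 9653.42

≈ 9,650 registered users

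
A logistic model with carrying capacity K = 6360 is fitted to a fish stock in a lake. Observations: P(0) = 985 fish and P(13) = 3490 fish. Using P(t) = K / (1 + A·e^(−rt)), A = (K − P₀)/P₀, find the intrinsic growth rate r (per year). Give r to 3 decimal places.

r ≈ 0.146 per year

A = (6360 − 985)/985 = 5.45685
3490 = 6360/(1 + 5.45685·e^(−r·13)) → e^(−13r) = (1.82235 − 1)/5.45685 = 0.1507
r = −ln(0.1507)/13 = 1.89246/13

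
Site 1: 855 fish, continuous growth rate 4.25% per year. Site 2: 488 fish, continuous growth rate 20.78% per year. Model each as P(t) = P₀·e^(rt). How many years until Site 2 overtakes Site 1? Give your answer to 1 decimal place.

t ≈ 3.4 years

855·e^(0.0425t) = 488·e^(0.2078t)
855/488 = e^((0.2078 − 0.0425)t) → ln(1.75205) = 0.1653·t
t = 0.56079 / 0.1653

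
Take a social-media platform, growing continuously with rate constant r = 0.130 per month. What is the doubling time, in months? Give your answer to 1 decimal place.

doubling time = ln(2) / |r| = 0.69315 / 0.13

doubling time ≈ 5.3 months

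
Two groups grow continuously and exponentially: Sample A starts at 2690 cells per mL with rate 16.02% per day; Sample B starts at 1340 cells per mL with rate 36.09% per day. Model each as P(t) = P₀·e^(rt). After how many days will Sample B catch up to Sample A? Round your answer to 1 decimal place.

2690·e^(0.1602t) = 1340·e^(0.3609t)
2690/1340 = e^((0.3609 − 0.1602)t) → ln(2.00746) = 0.2007·t
t = 0.69687 / 0.2007

t ≈ 3.5 days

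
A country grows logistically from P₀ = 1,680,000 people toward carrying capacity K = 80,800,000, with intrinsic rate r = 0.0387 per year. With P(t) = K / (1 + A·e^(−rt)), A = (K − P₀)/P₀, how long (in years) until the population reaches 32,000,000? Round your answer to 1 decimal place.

A = (80800000 − 1680000)/1680000 = 47.09524
32000000 = 80800000/(1 + 47.09524·e^(−0.0387t)) → 1 + 47.09524·e^(−0.0387t) = 2.525
e^(−0.0387t) = 0.032381 → t = ln(30.88212)/0.0387 = 3.43018/0.0387

t ≈ 88.6 years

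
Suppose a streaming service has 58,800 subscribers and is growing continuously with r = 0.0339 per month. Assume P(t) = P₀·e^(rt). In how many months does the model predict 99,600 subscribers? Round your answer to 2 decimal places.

t ≈ 15.55 months

99600 = 58800 · e^(0.0339·t)
t = ln(99600/58800) / 0.0339 = ln(1.69388) / 0.0339 = 0.52702 / 0.0339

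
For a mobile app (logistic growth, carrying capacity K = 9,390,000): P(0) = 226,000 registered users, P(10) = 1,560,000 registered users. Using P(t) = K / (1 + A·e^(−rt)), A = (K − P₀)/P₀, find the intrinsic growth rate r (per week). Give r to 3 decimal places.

r ≈ 0.209 per week

A = (9390000 − 226000)/226000 = 40.54867
1560000 = 9390000/(1 + 40.54867·e^(−r·10)) → e^(−10r) = (6.01923 − 1)/40.54867 = 0.123783
r = −ln(0.123783)/10 = 2.08923/10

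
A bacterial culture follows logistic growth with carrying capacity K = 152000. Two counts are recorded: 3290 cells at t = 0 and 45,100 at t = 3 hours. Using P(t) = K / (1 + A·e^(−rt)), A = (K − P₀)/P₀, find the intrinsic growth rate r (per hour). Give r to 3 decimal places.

A = (152000 − 3290)/3290 = 45.20061
45100 = 152000/(1 + 45.20061·e^(−r·3)) → e^(−3r) = (3.37029 − 1)/45.20061 = 0.052439
r = −ln(0.052439)/3 = 2.9481/3

r ≈ 0.983 per hour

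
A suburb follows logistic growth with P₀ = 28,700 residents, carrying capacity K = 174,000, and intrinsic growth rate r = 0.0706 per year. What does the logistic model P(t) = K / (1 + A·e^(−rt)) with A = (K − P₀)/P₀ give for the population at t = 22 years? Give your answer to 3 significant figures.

≈ 84,000 residents

A = (174000 − 28700)/28700 = 5.06272
P(22) = 174000 / (1 + 5.06272·e^(−0.0706·22)) = 174000 / (1 + 5.06272·0.21157)
= 174000 / 2.07112 ≈ 84012.58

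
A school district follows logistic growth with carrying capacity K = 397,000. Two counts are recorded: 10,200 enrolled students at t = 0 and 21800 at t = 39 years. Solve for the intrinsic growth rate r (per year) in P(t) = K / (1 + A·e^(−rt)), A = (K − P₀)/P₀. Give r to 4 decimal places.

A = (397000 − 10200)/10200 = 37.92157
21800 = 397000/(1 + 37.92157·e^(−r·39)) → e^(−39r) = (18.21101 − 1)/37.92157 = 0.453858
r = −ln(0.453858)/39 = 0.78997/39

r ≈ 0.0203 per year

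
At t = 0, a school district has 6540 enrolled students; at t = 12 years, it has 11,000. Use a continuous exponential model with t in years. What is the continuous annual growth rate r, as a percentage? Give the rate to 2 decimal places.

r ≈ 4.33% per year

11000 = 6540 · e^(r·12)
e^(12r) = 11000/6540 = 1.68196
r = ln(1.68196) / 12 = 0.51996 / 12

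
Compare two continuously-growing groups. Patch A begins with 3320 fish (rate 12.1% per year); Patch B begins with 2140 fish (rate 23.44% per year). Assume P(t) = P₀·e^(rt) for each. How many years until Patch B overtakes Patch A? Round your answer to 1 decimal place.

t ≈ 3.9 years

3320·e^(0.121t) = 2140·e^(0.2344t)
3320/2140 = e^((0.2344 − 0.121)t) → ln(1.5514) = 0.1134·t
t = 0.43916 / 0.1134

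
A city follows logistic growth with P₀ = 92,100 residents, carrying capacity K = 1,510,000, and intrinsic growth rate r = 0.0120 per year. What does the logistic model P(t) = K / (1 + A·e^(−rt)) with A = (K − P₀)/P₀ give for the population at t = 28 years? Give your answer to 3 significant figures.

A = (1510000 − 92100)/92100 = 15.39522
P(28) = 1510000 / (1 + 15.39522·e^(−0.012·28)) = 1510000 / (1 + 15.39522·0.714623)
= 1510000 / 12.00178 ≈ 125814.65

≈ 126,000 residents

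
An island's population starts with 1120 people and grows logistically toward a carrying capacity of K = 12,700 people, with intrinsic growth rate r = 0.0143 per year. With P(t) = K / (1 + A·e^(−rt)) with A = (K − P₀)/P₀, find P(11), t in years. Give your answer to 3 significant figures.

A = (12700 − 1120)/1120 = 10.33929
P(11) = 12700 / (1 + 10.33929·e^(−0.0143·11)) = 12700 / (1 + 10.33929·0.854448)
= 12700 / 9.83438 ≈ 1291.39

≈ 1,290 people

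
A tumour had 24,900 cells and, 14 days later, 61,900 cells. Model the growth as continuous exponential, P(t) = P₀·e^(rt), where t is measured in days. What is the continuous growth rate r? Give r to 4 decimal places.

r ≈ 0.0650 per day

61900 = 24900 · e^(r·14)
e^(14r) = 61900/24900 = 2.48594
r = ln(2.48594) / 14 = 0.91065 / 14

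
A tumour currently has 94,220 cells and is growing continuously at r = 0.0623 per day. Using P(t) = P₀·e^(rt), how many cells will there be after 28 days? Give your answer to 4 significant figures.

≈ 539,200 cells

P(28) = 94220 · e^(0.0623·28) = 94220 · e^(1.7444)
= 94220 · 5.72247 ≈ 539170.84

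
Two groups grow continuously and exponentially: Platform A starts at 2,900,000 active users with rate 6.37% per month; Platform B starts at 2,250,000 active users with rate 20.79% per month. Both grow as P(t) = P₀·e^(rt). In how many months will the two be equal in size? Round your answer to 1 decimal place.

2900000·e^(0.0637t) = 2250000·e^(0.2079t)
2900000/2250000 = e^((0.2079 − 0.0637)t) → ln(1.28889) = 0.1442·t
t = 0.25378 / 0.1442

t ≈ 1.8 months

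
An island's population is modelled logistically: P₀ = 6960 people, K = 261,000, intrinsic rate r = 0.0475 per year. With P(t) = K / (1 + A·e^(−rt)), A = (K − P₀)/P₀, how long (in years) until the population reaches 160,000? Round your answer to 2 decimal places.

t ≈ 85.42 years

A = (261000 − 6960)/6960 = 36.5
160000 = 261000/(1 + 36.5·e^(−0.0475t)) → 1 + 36.5·e^(−0.0475t) = 1.63125
e^(−0.0475t) = 0.017295 → t = ln(57.82178)/0.0475 = 4.05737/0.0475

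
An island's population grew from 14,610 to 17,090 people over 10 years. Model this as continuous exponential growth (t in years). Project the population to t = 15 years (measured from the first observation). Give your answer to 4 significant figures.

r = ln(17090/14610) / 10 ≈ 0.015679 per year
P(15) = 14610 · e^(0.015679·15) = 14610 · 1.26514 ≈ 18483.66

≈ 18,480 people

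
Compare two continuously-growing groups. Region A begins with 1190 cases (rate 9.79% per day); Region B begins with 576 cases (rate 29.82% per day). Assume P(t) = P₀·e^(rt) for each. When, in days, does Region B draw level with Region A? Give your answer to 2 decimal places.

t ≈ 3.62 days

1190·e^(0.0979t) = 576·e^(0.2982t)
1190/576 = e^((0.2982 − 0.0979)t) → ln(2.06597) = 0.2003·t
t = 0.7256 / 0.2003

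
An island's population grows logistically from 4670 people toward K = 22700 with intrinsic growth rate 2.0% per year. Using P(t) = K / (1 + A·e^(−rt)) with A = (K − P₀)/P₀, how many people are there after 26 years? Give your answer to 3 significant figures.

≈ 6,890 people

A = (22700 − 4670)/4670 = 3.86081
P(26) = 22700 / (1 + 3.86081·e^(−0.02·26)) = 22700 / (1 + 3.86081·0.594521)
= 22700 / 3.29533 ≈ 6888.53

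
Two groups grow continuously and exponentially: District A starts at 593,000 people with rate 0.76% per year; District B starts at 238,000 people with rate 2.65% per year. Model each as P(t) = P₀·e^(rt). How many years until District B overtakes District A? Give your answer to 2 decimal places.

t ≈ 48.30 years

593000·e^(0.0076t) = 238000·e^(0.0265t)
593000/238000 = e^((0.0265 − 0.0076)t) → ln(2.4916) = 0.0189·t
t = 0.91292 / 0.0189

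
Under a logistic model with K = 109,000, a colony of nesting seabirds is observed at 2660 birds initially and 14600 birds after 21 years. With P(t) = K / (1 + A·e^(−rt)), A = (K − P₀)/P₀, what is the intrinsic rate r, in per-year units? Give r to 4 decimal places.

A = (109000 − 2660)/2660 = 39.97744
14600 = 109000/(1 + 39.97744·e^(−r·21)) → e^(−21r) = (7.46575 − 1)/39.97744 = 0.161735
r = −ln(0.161735)/21 = 1.8218/21

r ≈ 0.0868 per year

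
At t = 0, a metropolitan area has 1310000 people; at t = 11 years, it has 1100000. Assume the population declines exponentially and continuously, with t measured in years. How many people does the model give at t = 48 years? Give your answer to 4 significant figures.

r = ln(1100000/1310000) / 11 ≈ -0.015883 per year
P(48) = 1310000 · e^(-0.015883·48) = 1310000 · 0.46654 ≈ 611173.66

≈ 611,200 people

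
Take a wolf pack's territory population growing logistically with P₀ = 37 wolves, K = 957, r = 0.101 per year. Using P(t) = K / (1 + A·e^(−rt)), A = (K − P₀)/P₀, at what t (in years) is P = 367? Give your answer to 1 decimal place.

t ≈ 27.1 years

A = (957 − 37)/37 = 24.86486
367 = 957/(1 + 24.86486·e^(−0.101t)) → 1 + 24.86486·e^(−0.101t) = 2.60763
e^(−0.101t) = 0.064655 → t = ln(15.46679)/0.101 = 2.7387/0.101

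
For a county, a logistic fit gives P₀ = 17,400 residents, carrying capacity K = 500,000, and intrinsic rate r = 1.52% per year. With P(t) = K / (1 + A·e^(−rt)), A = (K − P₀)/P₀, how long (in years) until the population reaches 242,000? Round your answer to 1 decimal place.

t ≈ 214.4 years

A = (500000 − 17400)/17400 = 27.73563
242000 = 500000/(1 + 27.73563·e^(−0.0152t)) → 1 + 27.73563·e^(−0.0152t) = 2.06612
e^(−0.0152t) = 0.038438 → t = ln(26.01559)/0.0152 = 3.2587/0.0152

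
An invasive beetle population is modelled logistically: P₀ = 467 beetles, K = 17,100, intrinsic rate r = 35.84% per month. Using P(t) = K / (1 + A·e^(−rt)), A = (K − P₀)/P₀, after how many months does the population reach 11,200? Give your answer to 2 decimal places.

A = (17100 − 467)/467 = 35.6167
11200 = 17100/(1 + 35.6167·e^(−0.3584t)) → 1 + 35.6167·e^(−0.3584t) = 1.52679
e^(−0.3584t) = 0.01479 → t = ln(67.61137)/0.3584 = 4.21378/0.3584

t ≈ 11.76 months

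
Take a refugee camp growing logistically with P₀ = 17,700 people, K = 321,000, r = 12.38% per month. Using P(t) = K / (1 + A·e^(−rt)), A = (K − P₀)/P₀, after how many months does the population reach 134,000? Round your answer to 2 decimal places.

A = (321000 − 17700)/17700 = 17.13559
134000 = 321000/(1 + 17.13559·e^(−0.1238t)) → 1 + 17.13559·e^(−0.1238t) = 2.39552
e^(−0.1238t) = 0.08144 → t = ln(12.27898)/0.1238 = 2.50789/0.1238

t ≈ 20.26 months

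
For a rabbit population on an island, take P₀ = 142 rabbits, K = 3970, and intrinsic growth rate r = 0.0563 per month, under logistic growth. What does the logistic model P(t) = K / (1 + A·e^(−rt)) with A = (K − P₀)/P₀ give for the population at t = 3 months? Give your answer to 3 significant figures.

A = (3970 − 142)/142 = 26.95775
P(3) = 3970 / (1 + 26.95775·e^(−0.0563·3)) = 3970 / (1 + 26.95775·0.844593)
= 3970 / 23.76833 ≈ 167.03

≈ 167 rabbits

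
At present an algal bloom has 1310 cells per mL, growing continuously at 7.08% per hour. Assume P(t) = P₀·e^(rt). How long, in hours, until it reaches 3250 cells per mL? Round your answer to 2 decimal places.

3250 = 1310 · e^(0.0708·t)
t = ln(3250/1310) / 0.0708 = ln(2.48092) / 0.0708 = 0.90863 / 0.0708

t ≈ 12.83 hours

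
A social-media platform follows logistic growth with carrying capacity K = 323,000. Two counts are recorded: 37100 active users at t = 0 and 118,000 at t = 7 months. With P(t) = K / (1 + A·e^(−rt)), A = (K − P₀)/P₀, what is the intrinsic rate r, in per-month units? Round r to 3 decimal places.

A = (323000 − 37100)/37100 = 7.7062
118000 = 323000/(1 + 7.7062·e^(−r·7)) → e^(−7r) = (2.73729 − 1)/7.7062 = 0.22544
r = −ln(0.22544)/7 = 1.4897/7

r ≈ 0.213 per month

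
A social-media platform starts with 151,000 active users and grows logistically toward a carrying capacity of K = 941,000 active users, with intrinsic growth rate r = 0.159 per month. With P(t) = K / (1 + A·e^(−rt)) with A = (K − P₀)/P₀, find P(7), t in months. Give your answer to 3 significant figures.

≈ 346,000 active users

A = (941000 − 151000)/151000 = 5.23179
P(7) = 941000 / (1 + 5.23179·e^(−0.159·7)) = 941000 / (1 + 5.23179·0.328572)
= 941000 / 2.71902 ≈ 346080.85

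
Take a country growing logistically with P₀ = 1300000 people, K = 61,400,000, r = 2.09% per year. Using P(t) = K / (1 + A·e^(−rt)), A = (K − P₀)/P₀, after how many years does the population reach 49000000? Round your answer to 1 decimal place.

A = (61400000 − 1300000)/1300000 = 46.23077
49000000 = 61400000/(1 + 46.23077·e^(−0.0209t)) → 1 + 46.23077·e^(−0.0209t) = 1.25306
e^(−0.0209t) = 0.005474 → t = ln(182.6861)/0.0209 = 5.20777/0.0209

t ≈ 249.2 years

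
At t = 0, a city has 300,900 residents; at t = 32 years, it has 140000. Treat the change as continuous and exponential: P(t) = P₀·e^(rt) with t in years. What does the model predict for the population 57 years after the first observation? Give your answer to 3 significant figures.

≈ 77,000 residents

r = ln(140000/300900) / 32 ≈ -0.02391 per year
P(57) = 300900 · e^(-0.02391·57) = 300900 · 0.25592 ≈ 77005.76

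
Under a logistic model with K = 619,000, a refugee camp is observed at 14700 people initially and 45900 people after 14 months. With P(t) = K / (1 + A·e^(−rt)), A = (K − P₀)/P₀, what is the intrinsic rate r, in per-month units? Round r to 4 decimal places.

A = (619000 − 14700)/14700 = 41.10884
45900 = 619000/(1 + 41.10884·e^(−r·14)) → e^(−14r) = (13.48584 − 1)/41.10884 = 0.303726
r = −ln(0.303726)/14 = 1.19163/14

r ≈ 0.0851 per month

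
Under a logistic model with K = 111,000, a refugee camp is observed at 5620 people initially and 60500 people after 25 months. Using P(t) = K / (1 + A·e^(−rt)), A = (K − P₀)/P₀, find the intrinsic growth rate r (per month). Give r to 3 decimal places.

A = (111000 − 5620)/5620 = 18.75089
60500 = 111000/(1 + 18.75089·e^(−r·25)) → e^(−25r) = (1.83471 − 1)/18.75089 = 0.044516
r = −ln(0.044516)/25 = 3.11191/25

r ≈ 0.124 per month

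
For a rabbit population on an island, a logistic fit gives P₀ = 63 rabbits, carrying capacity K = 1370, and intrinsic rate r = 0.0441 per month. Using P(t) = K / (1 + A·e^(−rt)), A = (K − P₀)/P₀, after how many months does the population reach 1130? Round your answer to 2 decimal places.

t ≈ 103.89 months

A = (1370 − 63)/63 = 20.74603
1130 = 1370/(1 + 20.74603·e^(−0.0441t)) → 1 + 20.74603·e^(−0.0441t) = 1.21239
e^(−0.0441t) = 0.010238 → t = ln(97.67923)/0.0441 = 4.58169/0.0441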